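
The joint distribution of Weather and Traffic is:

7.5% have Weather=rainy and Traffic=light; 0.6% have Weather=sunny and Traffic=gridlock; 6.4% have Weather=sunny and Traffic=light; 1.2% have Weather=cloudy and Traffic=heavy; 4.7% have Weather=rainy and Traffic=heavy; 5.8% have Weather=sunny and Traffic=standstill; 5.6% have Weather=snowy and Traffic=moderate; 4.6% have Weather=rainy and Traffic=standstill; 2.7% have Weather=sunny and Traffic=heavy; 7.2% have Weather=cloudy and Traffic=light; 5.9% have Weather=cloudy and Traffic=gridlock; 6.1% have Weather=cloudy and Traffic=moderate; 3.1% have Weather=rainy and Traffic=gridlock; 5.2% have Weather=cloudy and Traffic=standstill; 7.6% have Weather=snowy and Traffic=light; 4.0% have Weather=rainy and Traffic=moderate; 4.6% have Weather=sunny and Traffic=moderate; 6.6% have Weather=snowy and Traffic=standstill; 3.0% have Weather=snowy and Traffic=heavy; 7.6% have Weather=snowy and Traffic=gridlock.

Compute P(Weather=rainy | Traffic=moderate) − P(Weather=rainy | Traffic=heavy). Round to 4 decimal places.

-0.2081

P(Traffic=moderate) = 0.046 + 0.061 + 0.040 + 0.056 = 0.203; P(Weather=rainy | Traffic=moderate) = 0.040/0.203 = 0.19704.
P(Traffic=heavy) = 0.027 + 0.012 + 0.047 + 0.030 = 0.116; P(Weather=rainy | Traffic=heavy) = 0.047/0.116 = 0.40517.
Difference = -0.2081.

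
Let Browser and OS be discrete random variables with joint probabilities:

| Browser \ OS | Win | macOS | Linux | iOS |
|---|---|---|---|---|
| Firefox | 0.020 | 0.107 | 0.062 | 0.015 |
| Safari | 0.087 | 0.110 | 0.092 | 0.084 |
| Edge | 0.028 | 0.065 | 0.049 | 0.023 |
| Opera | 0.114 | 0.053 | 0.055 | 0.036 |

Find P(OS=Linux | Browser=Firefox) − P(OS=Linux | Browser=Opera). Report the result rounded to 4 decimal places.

P(Browser=Firefox) = 0.020 + 0.107 + 0.062 + 0.015 = 0.204; P(OS=Linux | Browser=Firefox) = 0.062/0.204 = 0.30392.
P(Browser=Opera) = 0.114 + 0.053 + 0.055 + 0.036 = 0.258; P(OS=Linux | Browser=Opera) = 0.055/0.258 = 0.21318.
Difference = 0.0907.

0.0907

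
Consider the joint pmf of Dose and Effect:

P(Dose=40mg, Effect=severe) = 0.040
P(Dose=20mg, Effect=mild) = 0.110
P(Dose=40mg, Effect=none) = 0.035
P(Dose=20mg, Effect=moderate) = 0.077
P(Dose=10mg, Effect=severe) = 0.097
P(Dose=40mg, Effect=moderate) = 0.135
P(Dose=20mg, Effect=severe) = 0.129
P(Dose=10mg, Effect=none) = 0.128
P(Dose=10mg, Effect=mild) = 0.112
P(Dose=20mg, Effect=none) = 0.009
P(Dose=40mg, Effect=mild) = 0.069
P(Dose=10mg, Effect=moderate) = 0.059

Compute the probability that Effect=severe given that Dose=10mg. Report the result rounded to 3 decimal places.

0.245

P(Dose=10mg) = 0.128 + 0.112 + 0.059 + 0.097 = 0.396.
P(Effect=severe | Dose=10mg) = 0.097/0.396 = 0.245.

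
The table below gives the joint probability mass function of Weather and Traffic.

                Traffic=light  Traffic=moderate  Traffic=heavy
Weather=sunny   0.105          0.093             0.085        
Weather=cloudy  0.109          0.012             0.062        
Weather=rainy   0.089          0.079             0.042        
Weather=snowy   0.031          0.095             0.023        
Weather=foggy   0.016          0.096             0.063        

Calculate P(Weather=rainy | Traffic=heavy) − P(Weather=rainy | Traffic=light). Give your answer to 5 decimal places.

P(Traffic=heavy) = 0.085 + 0.062 + 0.042 + 0.023 + 0.063 = 0.275; P(Weather=rainy | Traffic=heavy) = 0.042/0.275 = 0.152727.
P(Traffic=light) = 0.105 + 0.109 + 0.089 + 0.031 + 0.016 = 0.350; P(Weather=rainy | Traffic=light) = 0.089/0.350 = 0.254286.
Difference = -0.10156.

-0.10156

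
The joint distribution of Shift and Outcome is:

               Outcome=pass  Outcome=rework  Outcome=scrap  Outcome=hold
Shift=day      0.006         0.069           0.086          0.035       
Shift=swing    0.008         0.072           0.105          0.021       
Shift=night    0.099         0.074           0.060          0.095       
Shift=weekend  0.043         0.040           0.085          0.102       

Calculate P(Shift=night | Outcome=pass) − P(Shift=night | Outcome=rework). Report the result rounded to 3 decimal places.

0.344

P(Outcome=pass) = 0.006 + 0.008 + 0.099 + 0.043 = 0.156; P(Shift=night | Outcome=pass) = 0.099/0.156 = 0.6346.
P(Outcome=rework) = 0.069 + 0.072 + 0.074 + 0.040 = 0.255; P(Shift=night | Outcome=rework) = 0.074/0.255 = 0.2902.
Difference = 0.344.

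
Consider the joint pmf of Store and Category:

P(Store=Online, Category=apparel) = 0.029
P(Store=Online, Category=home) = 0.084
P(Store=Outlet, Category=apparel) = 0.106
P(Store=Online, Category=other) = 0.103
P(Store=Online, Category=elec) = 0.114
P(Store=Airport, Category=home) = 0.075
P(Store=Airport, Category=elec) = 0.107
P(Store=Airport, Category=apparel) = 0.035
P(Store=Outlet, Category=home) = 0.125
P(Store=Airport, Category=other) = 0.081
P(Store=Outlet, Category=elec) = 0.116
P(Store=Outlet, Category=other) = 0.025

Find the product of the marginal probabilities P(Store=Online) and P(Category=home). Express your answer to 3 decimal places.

P(Store=Online) = 0.029 + 0.114 + 0.084 + 0.103 = 0.330.
P(Category=home) = 0.075 + 0.125 + 0.084 = 0.284.
Product: 0.330 × 0.284 = 0.094.

0.094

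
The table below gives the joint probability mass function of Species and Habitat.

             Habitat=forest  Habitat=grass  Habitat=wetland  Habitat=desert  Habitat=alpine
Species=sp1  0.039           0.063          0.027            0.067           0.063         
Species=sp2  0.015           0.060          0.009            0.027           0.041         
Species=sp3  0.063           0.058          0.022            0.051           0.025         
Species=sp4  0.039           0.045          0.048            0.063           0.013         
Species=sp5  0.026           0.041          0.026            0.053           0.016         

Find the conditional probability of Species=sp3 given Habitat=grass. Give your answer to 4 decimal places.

P(Habitat=grass) = 0.063 + 0.060 + 0.058 + 0.045 + 0.041 = 0.267.
P(Species=sp3 | Habitat=grass) = 0.058/0.267 = 0.2172.

0.2172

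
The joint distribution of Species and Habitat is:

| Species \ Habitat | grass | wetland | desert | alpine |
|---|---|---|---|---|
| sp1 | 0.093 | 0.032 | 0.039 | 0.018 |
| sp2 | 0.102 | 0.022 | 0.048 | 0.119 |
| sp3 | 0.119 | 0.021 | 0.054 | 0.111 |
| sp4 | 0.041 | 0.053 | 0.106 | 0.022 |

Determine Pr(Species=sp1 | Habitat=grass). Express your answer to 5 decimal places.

P(Habitat=grass) = 0.093 + 0.102 + 0.119 + 0.041 = 0.355.
P(Species=sp1 | Habitat=grass) = 0.093/0.355 = 0.26197.

0.26197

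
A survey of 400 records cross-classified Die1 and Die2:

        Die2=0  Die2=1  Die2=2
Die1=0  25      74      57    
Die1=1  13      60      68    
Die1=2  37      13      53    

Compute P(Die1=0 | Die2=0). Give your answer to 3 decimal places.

Total with Die2=0: 25 + 13 + 37 = 75.
P(Die1=0 | Die2=0) = 25/75 = 0.333.

0.333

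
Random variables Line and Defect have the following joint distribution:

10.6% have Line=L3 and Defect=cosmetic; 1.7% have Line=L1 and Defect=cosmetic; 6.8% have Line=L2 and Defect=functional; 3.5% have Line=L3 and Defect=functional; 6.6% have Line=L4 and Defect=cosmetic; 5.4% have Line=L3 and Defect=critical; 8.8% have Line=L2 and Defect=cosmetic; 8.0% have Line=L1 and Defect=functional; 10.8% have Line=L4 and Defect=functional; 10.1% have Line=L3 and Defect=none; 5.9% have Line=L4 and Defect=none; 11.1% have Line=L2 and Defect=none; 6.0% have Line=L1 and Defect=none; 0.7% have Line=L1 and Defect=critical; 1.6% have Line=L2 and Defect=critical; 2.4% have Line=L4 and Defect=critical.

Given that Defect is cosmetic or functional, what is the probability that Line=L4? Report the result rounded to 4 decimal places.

0.3063

P(Defect=cosmetic) = 0.017 + 0.088 + 0.106 + 0.066 = 0.277.
P(Defect=functional) = 0.080 + 0.068 + 0.035 + 0.108 = 0.291.
P(Defect ∈ {cosmetic, functional}) = 0.277 + 0.291 = 0.568; P(Line=L4, Defect ∈ {cosmetic, functional}) = 0.066 + 0.108 = 0.174.
P(Line=L4 | Defect ∈ {cosmetic, functional}) = 0.174/0.568 = 0.3063.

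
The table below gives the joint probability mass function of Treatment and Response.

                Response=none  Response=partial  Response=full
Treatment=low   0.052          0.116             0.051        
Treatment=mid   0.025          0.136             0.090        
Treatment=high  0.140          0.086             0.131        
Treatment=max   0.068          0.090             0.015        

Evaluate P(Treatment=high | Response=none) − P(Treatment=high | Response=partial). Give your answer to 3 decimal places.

P(Response=none) = 0.052 + 0.025 + 0.140 + 0.068 = 0.285; P(Treatment=high | Response=none) = 0.140/0.285 = 0.4912.
P(Response=partial) = 0.116 + 0.136 + 0.086 + 0.090 = 0.428; P(Treatment=high | Response=partial) = 0.086/0.428 = 0.2009.
Difference = 0.290.

0.290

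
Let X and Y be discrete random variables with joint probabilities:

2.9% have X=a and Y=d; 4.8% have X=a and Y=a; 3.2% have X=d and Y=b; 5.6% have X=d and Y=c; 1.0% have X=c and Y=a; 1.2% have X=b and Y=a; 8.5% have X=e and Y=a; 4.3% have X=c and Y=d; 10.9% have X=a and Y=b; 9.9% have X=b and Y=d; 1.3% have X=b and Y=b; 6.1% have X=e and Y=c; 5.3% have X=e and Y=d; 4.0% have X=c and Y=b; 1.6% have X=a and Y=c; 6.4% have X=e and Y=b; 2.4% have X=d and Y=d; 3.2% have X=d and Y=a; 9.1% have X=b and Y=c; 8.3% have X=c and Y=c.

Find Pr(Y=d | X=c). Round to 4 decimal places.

0.2443

P(X=c) = 0.010 + 0.040 + 0.083 + 0.043 = 0.176.
P(Y=d | X=c) = 0.043/0.176 = 0.2443.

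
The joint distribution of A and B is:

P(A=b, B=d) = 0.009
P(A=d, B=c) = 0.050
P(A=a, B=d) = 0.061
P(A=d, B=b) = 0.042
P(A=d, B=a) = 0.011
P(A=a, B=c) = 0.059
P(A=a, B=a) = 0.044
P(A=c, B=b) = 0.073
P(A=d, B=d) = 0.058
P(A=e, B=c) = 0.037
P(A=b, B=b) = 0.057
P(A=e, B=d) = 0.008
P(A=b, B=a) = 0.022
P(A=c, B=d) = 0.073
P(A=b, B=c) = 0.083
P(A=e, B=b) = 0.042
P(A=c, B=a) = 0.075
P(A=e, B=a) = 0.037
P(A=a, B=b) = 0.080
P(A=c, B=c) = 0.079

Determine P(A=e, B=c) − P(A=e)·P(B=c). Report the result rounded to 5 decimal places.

P(A=e) = 0.037 + 0.042 + 0.037 + 0.008 = 0.124.
P(B=c) = 0.059 + 0.083 + 0.079 + 0.050 + 0.037 = 0.308.
P(A=e, B=c) − P(A=e)P(B=c) = 0.037 − 0.124×0.308 = -0.00119.

-0.00119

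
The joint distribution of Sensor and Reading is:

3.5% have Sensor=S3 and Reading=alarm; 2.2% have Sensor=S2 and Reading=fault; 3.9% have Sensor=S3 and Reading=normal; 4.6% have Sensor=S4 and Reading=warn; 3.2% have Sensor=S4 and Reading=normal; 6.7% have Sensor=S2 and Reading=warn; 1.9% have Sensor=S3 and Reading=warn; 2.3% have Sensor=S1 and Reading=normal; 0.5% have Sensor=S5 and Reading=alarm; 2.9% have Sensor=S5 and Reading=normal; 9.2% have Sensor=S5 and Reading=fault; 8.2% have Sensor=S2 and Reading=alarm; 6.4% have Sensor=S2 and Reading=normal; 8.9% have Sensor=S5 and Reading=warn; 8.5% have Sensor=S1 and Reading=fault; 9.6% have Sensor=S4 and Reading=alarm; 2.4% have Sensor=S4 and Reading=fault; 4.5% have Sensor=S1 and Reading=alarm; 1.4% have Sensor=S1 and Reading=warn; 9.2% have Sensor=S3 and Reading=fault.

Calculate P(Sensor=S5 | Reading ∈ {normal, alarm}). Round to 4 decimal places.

P(Reading=normal) = 0.023 + 0.064 + 0.039 + 0.032 + 0.029 = 0.187.
P(Reading=alarm) = 0.045 + 0.082 + 0.035 + 0.096 + 0.005 = 0.263.
P(Reading ∈ {normal, alarm}) = 0.187 + 0.263 = 0.450; P(Sensor=S5, Reading ∈ {normal, alarm}) = 0.029 + 0.005 = 0.034.
P(Sensor=S5 | Reading ∈ {normal, alarm}) = 0.034/0.450 = 0.0756.

0.0756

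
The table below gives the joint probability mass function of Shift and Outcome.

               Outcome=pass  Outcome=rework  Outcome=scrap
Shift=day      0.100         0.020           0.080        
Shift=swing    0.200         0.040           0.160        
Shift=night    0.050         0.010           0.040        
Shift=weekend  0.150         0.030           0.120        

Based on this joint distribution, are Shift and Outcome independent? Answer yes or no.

yes

Every cell satisfies P(Shift,Outcome) = P(Shift)·P(Outcome). For instance P(Shift=swing) = 0.400, P(Outcome=scrap) = 0.400, and 0.400×0.400 = 0.160 matches the joint entry. So Shift and Outcome are independent.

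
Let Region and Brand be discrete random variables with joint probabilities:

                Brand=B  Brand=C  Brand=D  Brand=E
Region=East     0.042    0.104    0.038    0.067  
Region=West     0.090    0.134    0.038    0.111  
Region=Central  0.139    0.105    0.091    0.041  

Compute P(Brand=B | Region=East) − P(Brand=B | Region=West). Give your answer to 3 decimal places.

P(Region=East) = 0.042 + 0.104 + 0.038 + 0.067 = 0.251; P(Brand=B | Region=East) = 0.042/0.251 = 0.1673.
P(Region=West) = 0.090 + 0.134 + 0.038 + 0.111 = 0.373; P(Brand=B | Region=West) = 0.090/0.373 = 0.2413.
Difference = -0.074.

-0.074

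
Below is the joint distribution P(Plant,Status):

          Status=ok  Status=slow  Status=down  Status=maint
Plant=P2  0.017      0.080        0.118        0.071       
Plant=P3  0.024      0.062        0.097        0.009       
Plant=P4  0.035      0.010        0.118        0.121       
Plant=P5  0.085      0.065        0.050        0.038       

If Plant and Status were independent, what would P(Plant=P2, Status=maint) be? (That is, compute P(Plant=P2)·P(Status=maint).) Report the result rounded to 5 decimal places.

0.06835

P(Plant=P2) = 0.017 + 0.080 + 0.118 + 0.071 = 0.286.
P(Status=maint) = 0.071 + 0.009 + 0.121 + 0.038 = 0.239.
Product: 0.286 × 0.239 = 0.06835.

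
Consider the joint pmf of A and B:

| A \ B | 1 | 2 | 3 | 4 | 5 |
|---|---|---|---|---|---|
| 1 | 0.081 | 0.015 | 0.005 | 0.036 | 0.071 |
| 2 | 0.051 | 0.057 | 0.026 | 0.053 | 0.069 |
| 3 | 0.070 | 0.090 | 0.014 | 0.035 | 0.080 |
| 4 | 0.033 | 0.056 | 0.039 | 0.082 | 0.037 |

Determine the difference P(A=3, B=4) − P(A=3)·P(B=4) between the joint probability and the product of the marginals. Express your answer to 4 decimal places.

P(A=3) = 0.070 + 0.090 + 0.014 + 0.035 + 0.080 = 0.289.
P(B=4) = 0.036 + 0.053 + 0.035 + 0.082 = 0.206.
P(A=3, B=4) − P(A=3)P(B=4) = 0.035 − 0.289×0.206 = -0.0245.

-0.0245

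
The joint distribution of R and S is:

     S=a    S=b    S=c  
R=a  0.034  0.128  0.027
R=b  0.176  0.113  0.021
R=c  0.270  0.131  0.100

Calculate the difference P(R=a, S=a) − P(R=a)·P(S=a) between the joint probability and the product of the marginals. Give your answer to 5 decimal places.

P(R=a) = 0.034 + 0.128 + 0.027 = 0.189.
P(S=a) = 0.034 + 0.176 + 0.270 = 0.480.
P(R=a, S=a) − P(R=a)P(S=a) = 0.034 − 0.189×0.480 = -0.05672.

-0.05672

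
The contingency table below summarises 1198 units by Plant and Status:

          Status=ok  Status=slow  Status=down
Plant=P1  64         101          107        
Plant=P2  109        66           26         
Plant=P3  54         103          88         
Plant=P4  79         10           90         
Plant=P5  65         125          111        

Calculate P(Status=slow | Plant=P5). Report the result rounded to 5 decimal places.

Total with Plant=P5: 65 + 125 + 111 = 301.
P(Status=slow | Plant=P5) = 125/301 = 0.41528.

0.41528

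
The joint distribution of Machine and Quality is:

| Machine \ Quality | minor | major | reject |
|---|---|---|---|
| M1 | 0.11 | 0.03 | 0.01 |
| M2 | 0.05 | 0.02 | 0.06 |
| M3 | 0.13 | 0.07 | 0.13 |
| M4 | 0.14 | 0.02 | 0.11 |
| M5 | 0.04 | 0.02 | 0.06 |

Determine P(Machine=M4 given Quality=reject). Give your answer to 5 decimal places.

0.29730

P(Quality=reject) = 0.01 + 0.06 + 0.13 + 0.11 + 0.06 = 0.37.
P(Machine=M4 | Quality=reject) = 0.11/0.37 = 0.29730.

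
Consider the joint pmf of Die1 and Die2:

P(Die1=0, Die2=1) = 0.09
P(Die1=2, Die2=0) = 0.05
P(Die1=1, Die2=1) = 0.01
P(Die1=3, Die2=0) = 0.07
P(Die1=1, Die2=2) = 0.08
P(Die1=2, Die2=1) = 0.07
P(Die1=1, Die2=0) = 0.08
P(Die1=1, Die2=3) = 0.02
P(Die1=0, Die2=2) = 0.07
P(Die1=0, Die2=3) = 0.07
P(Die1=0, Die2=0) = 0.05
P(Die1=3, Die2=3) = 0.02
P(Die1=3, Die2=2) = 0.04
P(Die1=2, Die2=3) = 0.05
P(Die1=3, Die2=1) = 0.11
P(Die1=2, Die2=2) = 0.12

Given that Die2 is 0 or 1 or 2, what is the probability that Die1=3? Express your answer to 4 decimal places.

0.2619

P(Die2=0) = 0.05 + 0.08 + 0.05 + 0.07 = 0.25.
P(Die2=1) = 0.09 + 0.01 + 0.07 + 0.11 = 0.28.
P(Die2=2) = 0.07 + 0.08 + 0.12 + 0.04 = 0.31.
P(Die2 ∈ {0, 1, 2}) = 0.25 + 0.28 + 0.31 = 0.84; P(Die1=3, Die2 ∈ {0, 1, 2}) = 0.07 + 0.11 + 0.04 = 0.22.
P(Die1=3 | Die2 ∈ {0, 1, 2}) = 0.22/0.84 = 0.2619.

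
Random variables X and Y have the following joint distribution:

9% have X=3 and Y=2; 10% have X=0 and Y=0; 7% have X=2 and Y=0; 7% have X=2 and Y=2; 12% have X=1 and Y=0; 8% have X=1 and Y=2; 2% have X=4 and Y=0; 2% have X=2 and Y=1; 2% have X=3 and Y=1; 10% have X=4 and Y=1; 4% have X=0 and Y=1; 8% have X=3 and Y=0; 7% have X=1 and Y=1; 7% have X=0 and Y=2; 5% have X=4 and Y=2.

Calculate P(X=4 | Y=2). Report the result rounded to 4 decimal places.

0.1389

P(Y=2) = 0.07 + 0.08 + 0.07 + 0.09 + 0.05 = 0.36.
P(X=4 | Y=2) = 0.05/0.36 = 0.1389.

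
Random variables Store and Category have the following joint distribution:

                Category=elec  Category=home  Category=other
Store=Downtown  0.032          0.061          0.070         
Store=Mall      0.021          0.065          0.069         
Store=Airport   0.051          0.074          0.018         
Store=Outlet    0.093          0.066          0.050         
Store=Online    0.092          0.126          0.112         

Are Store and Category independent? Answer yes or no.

P(Store=Outlet) = 0.209 and P(Category=elec) = 0.289, so their product is 0.06040, but P(Store=Outlet, Category=elec) = 0.093. Since these differ, Store and Category are not independent.

no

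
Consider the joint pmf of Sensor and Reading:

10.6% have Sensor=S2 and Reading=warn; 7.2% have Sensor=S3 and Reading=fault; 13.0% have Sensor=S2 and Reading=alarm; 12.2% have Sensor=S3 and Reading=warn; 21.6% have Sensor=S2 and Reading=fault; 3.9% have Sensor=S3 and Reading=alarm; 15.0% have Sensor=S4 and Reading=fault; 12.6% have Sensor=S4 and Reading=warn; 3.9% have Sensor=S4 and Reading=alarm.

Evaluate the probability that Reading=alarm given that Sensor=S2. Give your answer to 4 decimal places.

P(Sensor=S2) = 0.106 + 0.130 + 0.216 = 0.452.
P(Reading=alarm | Sensor=S2) = 0.130/0.452 = 0.2876.

0.2876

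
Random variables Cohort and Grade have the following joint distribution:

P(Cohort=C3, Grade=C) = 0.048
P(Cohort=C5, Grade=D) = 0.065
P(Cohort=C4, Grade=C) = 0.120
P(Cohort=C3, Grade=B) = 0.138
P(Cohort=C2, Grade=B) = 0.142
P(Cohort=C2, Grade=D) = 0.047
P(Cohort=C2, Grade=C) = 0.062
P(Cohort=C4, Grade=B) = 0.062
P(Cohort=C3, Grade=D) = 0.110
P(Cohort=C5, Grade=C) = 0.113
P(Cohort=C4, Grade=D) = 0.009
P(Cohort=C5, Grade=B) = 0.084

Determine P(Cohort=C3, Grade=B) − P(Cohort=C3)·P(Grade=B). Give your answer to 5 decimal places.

0.01190

P(Cohort=C3) = 0.138 + 0.048 + 0.110 = 0.296.
P(Grade=B) = 0.142 + 0.138 + 0.062 + 0.084 = 0.426.
P(Cohort=C3, Grade=B) − P(Cohort=C3)P(Grade=B) = 0.138 − 0.296×0.426 = 0.01190.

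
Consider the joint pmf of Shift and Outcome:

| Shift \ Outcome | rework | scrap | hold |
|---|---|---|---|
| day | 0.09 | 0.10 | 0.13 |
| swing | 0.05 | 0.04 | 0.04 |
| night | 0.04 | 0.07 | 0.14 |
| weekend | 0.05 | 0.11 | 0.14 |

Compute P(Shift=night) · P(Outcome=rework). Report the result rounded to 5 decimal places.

P(Shift=night) = 0.04 + 0.07 + 0.14 = 0.25.
P(Outcome=rework) = 0.09 + 0.05 + 0.04 + 0.05 = 0.23.
Product: 0.25 × 0.23 = 0.05750.

0.05750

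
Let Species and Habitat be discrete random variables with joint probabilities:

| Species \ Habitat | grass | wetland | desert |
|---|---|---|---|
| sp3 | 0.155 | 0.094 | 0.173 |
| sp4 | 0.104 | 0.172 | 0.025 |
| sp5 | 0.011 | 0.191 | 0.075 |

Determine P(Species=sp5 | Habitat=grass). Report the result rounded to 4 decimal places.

P(Habitat=grass) = 0.155 + 0.104 + 0.011 = 0.270.
P(Species=sp5 | Habitat=grass) = 0.011/0.270 = 0.0407.

0.0407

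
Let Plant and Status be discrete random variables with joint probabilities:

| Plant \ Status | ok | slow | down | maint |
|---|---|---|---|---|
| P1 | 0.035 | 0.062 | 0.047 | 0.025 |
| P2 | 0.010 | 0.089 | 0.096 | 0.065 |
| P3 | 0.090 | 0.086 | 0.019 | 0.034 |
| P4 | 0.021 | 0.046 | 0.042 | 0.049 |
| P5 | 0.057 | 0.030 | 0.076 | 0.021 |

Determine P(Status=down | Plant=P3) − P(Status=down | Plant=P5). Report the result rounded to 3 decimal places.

P(Plant=P3) = 0.090 + 0.086 + 0.019 + 0.034 = 0.229; P(Status=down | Plant=P3) = 0.019/0.229 = 0.0830.
P(Plant=P5) = 0.057 + 0.030 + 0.076 + 0.021 = 0.184; P(Status=down | Plant=P5) = 0.076/0.184 = 0.4130.
Difference = -0.330.

-0.330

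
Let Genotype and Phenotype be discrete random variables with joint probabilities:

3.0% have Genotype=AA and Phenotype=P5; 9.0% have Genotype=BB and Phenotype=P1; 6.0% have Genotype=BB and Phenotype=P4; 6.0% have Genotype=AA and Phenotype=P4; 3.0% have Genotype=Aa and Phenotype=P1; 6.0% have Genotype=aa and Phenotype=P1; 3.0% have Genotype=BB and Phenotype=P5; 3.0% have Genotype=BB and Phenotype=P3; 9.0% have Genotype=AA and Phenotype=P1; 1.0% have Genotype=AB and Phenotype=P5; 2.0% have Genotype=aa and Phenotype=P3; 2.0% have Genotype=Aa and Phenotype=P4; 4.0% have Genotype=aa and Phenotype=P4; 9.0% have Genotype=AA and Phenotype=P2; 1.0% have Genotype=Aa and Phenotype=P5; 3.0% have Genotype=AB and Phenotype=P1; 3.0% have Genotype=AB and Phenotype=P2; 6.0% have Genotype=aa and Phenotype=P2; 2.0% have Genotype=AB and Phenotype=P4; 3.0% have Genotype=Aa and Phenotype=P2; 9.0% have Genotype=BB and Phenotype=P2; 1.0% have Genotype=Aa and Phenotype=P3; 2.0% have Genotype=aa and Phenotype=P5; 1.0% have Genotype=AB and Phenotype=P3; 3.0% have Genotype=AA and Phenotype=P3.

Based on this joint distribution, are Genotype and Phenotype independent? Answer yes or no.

Every cell satisfies P(Genotype,Phenotype) = P(Genotype)·P(Phenotype). For instance P(Genotype=aa) = 0.200, P(Phenotype=P3) = 0.100, and 0.200×0.100 = 0.020 matches the joint entry. So Genotype and Phenotype are independent.

yes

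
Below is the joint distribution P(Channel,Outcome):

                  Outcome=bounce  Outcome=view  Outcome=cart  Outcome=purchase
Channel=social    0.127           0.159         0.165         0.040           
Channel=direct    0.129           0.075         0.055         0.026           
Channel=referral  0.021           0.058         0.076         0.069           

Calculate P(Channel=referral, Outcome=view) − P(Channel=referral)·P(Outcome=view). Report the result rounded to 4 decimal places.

P(Channel=referral) = 0.021 + 0.058 + 0.076 + 0.069 = 0.224.
P(Outcome=view) = 0.159 + 0.075 + 0.058 = 0.292.
P(Channel=referral, Outcome=view) − P(Channel=referral)P(Outcome=view) = 0.058 − 0.224×0.292 = -0.0074.

-0.0074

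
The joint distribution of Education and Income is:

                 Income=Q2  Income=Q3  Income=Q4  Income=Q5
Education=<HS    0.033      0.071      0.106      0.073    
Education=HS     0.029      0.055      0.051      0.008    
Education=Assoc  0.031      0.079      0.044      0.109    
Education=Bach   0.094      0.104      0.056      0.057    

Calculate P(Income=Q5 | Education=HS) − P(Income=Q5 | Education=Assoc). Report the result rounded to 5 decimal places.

-0.35850

P(Education=HS) = 0.029 + 0.055 + 0.051 + 0.008 = 0.143; P(Income=Q5 | Education=HS) = 0.008/0.143 = 0.055944.
P(Education=Assoc) = 0.031 + 0.079 + 0.044 + 0.109 = 0.263; P(Income=Q5 | Education=Assoc) = 0.109/0.263 = 0.414449.
Difference = -0.35850.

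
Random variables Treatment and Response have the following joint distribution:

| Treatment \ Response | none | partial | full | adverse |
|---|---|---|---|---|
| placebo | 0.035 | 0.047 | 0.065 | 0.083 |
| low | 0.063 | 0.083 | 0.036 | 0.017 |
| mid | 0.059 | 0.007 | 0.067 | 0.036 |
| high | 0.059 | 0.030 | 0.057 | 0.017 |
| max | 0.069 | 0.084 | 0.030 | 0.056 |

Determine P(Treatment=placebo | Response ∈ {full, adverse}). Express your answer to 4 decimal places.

P(Response=full) = 0.065 + 0.036 + 0.067 + 0.057 + 0.030 = 0.255.
P(Response=adverse) = 0.083 + 0.017 + 0.036 + 0.017 + 0.056 = 0.209.
P(Response ∈ {full, adverse}) = 0.255 + 0.209 = 0.464; P(Treatment=placebo, Response ∈ {full, adverse}) = 0.065 + 0.083 = 0.148.
P(Treatment=placebo | Response ∈ {full, adverse}) = 0.148/0.464 = 0.3190.

0.3190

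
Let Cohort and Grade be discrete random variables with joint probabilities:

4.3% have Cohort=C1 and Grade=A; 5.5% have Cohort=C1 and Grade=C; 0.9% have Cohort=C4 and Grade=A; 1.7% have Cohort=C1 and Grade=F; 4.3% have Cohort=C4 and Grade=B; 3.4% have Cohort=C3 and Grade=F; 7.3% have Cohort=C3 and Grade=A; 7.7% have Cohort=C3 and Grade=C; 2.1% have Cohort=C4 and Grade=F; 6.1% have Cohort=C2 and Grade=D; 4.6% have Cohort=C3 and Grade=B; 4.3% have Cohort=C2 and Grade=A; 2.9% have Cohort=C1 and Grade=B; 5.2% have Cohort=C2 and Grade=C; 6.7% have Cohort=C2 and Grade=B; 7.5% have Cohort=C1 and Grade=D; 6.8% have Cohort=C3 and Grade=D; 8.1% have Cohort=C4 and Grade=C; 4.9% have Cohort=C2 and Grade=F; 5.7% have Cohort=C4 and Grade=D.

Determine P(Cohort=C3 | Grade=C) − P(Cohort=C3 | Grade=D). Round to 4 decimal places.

0.0300

P(Grade=C) = 0.055 + 0.052 + 0.077 + 0.081 = 0.265; P(Cohort=C3 | Grade=C) = 0.077/0.265 = 0.29057.
P(Grade=D) = 0.075 + 0.061 + 0.068 + 0.057 = 0.261; P(Cohort=C3 | Grade=D) = 0.068/0.261 = 0.26054.
Difference = 0.0300.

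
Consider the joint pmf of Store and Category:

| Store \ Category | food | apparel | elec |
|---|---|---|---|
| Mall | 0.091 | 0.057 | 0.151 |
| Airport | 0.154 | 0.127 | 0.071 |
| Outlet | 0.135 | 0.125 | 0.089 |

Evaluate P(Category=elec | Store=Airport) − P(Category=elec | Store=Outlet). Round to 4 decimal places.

P(Store=Airport) = 0.154 + 0.127 + 0.071 = 0.352; P(Category=elec | Store=Airport) = 0.071/0.352 = 0.20170.
P(Store=Outlet) = 0.135 + 0.125 + 0.089 = 0.349; P(Category=elec | Store=Outlet) = 0.089/0.349 = 0.25501.
Difference = -0.0533.

-0.0533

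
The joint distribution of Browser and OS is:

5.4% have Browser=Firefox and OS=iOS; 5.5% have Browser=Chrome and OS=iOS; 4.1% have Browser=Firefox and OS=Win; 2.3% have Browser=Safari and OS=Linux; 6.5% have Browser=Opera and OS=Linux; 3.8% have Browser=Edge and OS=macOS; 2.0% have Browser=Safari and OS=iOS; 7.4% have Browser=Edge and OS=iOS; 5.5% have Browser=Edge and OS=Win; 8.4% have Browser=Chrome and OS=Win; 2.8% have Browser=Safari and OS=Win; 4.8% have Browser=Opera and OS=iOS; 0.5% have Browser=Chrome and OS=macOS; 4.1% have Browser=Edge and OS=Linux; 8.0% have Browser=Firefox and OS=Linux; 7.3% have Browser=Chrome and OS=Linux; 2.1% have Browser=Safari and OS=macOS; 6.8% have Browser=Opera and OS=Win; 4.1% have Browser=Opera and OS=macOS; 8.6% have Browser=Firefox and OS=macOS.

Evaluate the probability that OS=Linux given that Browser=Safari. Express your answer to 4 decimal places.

P(Browser=Safari) = 0.028 + 0.021 + 0.023 + 0.020 = 0.092.
P(OS=Linux | Browser=Safari) = 0.023/0.092 = 0.2500.

0.2500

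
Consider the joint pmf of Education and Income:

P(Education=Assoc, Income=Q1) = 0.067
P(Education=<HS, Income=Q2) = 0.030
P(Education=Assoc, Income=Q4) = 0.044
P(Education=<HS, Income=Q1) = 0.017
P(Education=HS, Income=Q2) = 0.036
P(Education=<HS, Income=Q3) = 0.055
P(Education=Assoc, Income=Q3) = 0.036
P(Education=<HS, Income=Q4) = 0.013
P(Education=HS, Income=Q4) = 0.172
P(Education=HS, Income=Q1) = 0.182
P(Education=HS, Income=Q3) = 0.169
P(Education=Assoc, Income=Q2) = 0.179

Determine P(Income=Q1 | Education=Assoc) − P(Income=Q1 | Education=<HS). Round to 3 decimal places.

P(Education=Assoc) = 0.067 + 0.179 + 0.036 + 0.044 = 0.326; P(Income=Q1 | Education=Assoc) = 0.067/0.326 = 0.2055.
P(Education=<HS) = 0.017 + 0.030 + 0.055 + 0.013 = 0.115; P(Income=Q1 | Education=<HS) = 0.017/0.115 = 0.1478.
Difference = 0.058.

0.058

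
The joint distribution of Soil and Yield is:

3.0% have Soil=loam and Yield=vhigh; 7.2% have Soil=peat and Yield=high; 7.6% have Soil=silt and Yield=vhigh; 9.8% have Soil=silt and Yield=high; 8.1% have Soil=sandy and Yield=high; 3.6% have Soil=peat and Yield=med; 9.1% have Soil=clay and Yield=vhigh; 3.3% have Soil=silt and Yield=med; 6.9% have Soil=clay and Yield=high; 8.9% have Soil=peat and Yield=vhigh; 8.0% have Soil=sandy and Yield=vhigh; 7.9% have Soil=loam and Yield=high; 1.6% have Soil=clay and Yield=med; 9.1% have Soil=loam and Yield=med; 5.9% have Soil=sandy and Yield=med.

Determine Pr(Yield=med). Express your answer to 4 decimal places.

0.2350

P(Yield=med) = 0.059 + 0.091 + 0.016 + 0.033 + 0.036 = 0.235.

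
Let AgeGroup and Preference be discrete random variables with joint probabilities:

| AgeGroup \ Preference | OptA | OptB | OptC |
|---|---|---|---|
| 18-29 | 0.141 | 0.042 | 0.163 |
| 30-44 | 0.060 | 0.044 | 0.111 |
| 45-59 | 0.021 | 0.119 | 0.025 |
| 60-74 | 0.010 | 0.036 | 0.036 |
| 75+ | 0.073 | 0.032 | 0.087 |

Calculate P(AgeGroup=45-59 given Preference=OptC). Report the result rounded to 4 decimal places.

0.0592

P(Preference=OptC) = 0.163 + 0.111 + 0.025 + 0.036 + 0.087 = 0.422.
P(AgeGroup=45-59 | Preference=OptC) = 0.025/0.422 = 0.0592.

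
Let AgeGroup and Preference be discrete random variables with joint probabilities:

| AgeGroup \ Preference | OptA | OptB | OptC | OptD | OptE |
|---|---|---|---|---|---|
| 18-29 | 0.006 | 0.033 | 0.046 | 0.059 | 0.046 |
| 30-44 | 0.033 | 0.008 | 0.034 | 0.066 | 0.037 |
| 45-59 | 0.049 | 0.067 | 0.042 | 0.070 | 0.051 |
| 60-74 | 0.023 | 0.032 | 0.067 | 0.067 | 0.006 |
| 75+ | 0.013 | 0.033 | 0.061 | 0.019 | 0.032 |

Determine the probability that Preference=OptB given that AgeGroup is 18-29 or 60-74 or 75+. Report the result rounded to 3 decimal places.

P(AgeGroup=18-29) = 0.006 + 0.033 + 0.046 + 0.059 + 0.046 = 0.190.
P(AgeGroup=60-74) = 0.023 + 0.032 + 0.067 + 0.067 + 0.006 = 0.195.
P(AgeGroup=75+) = 0.013 + 0.033 + 0.061 + 0.019 + 0.032 = 0.158.
P(AgeGroup ∈ {18-29, 60-74, 75+}) = 0.190 + 0.195 + 0.158 = 0.543; P(Preference=OptB, AgeGroup ∈ {18-29, 60-74, 75+}) = 0.033 + 0.032 + 0.033 = 0.098.
P(Preference=OptB | AgeGroup ∈ {18-29, 60-74, 75+}) = 0.098/0.543 = 0.180.

0.180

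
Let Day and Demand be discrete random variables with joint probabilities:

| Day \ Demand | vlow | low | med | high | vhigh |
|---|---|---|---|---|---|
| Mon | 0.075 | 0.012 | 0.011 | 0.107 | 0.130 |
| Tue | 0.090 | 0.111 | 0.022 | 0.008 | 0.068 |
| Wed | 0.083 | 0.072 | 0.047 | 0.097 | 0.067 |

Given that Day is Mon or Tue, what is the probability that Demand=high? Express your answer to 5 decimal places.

P(Day=Mon) = 0.075 + 0.012 + 0.011 + 0.107 + 0.130 = 0.335.
P(Day=Tue) = 0.090 + 0.111 + 0.022 + 0.008 + 0.068 = 0.299.
P(Day ∈ {Mon, Tue}) = 0.335 + 0.299 = 0.634; P(Demand=high, Day ∈ {Mon, Tue}) = 0.107 + 0.008 = 0.115.
P(Demand=high | Day ∈ {Mon, Tue}) = 0.115/0.634 = 0.18139.

0.18139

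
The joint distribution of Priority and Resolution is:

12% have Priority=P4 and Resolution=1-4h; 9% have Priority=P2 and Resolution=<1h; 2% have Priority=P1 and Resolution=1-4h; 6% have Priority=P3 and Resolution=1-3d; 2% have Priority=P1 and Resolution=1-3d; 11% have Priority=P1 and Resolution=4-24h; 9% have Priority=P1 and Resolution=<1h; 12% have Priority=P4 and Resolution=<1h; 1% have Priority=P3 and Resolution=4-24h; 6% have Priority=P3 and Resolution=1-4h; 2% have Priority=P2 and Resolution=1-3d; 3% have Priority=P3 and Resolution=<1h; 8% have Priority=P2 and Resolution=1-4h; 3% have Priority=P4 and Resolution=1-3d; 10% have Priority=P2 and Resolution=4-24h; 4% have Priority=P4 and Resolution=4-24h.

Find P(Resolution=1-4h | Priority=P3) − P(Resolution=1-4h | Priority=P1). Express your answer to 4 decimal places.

P(Priority=P3) = 0.03 + 0.06 + 0.01 + 0.06 = 0.16; P(Resolution=1-4h | Priority=P3) = 0.06/0.16 = 0.37500.
P(Priority=P1) = 0.09 + 0.02 + 0.11 + 0.02 = 0.24; P(Resolution=1-4h | Priority=P1) = 0.02/0.24 = 0.08333.
Difference = 0.2917.

0.2917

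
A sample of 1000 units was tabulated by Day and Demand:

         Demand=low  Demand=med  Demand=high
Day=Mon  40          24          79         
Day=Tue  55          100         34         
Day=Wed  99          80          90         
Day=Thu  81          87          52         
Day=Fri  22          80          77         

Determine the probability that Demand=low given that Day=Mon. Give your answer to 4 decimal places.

0.2797

Total with Day=Mon: 40 + 24 + 79 = 143.
P(Demand=low | Day=Mon) = 40/143 = 0.2797.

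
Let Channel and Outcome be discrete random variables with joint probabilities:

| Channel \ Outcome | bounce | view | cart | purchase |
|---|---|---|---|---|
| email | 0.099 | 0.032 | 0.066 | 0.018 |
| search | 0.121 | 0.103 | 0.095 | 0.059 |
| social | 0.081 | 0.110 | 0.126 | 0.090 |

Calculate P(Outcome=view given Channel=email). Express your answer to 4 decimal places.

P(Channel=email) = 0.099 + 0.032 + 0.066 + 0.018 = 0.215.
P(Outcome=view | Channel=email) = 0.032/0.215 = 0.1488.

0.1488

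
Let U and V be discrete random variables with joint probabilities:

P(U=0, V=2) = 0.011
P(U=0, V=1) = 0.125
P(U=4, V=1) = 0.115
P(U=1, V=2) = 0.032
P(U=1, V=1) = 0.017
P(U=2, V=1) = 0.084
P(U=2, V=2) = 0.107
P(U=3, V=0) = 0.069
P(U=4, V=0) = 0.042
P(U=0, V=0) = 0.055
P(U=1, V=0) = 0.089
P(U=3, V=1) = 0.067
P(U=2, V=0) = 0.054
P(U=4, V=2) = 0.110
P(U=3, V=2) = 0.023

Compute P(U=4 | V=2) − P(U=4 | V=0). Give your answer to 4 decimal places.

0.2528

P(V=2) = 0.011 + 0.032 + 0.107 + 0.023 + 0.110 = 0.283; P(U=4 | V=2) = 0.110/0.283 = 0.38869.
P(V=0) = 0.055 + 0.089 + 0.054 + 0.069 + 0.042 = 0.309; P(U=4 | V=0) = 0.042/0.309 = 0.13592.
Difference = 0.2528.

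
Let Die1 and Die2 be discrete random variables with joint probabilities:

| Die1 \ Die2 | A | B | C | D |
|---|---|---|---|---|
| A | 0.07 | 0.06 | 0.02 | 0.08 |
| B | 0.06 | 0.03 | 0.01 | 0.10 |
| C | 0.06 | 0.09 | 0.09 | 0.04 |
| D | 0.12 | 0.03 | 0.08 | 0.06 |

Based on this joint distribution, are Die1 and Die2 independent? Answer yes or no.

no

P(Die1=B) = 0.20 and P(Die2=D) = 0.28, so their product is 0.0560, but P(Die1=B, Die2=D) = 0.10. Since these differ, Die1 and Die2 are not independent.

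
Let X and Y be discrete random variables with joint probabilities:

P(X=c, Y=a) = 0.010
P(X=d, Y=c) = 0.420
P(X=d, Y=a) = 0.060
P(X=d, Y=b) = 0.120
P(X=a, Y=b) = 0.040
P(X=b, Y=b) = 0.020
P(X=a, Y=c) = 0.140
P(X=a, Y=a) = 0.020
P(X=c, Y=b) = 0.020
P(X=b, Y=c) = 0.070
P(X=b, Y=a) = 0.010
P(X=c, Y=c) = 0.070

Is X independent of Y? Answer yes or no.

Every cell satisfies P(X,Y) = P(X)·P(Y). For instance P(X=c) = 0.100, P(Y=a) = 0.100, and 0.100×0.100 = 0.010 matches the joint entry. So X and Y are independent.

yes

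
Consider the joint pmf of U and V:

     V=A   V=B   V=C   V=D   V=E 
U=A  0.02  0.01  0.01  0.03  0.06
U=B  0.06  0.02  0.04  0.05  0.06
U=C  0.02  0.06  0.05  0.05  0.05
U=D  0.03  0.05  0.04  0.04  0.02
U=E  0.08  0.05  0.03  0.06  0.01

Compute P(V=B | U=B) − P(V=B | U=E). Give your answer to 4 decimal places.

P(U=B) = 0.06 + 0.02 + 0.04 + 0.05 + 0.06 = 0.23; P(V=B | U=B) = 0.02/0.23 = 0.08696.
P(U=E) = 0.08 + 0.05 + 0.03 + 0.06 + 0.01 = 0.23; P(V=B | U=E) = 0.05/0.23 = 0.21739.
Difference = -0.1304.

-0.1304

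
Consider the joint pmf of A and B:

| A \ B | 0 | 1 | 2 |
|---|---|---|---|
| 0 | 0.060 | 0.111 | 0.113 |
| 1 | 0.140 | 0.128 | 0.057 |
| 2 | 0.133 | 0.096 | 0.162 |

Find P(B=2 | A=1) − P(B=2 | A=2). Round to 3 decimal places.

P(A=1) = 0.140 + 0.128 + 0.057 = 0.325; P(B=2 | A=1) = 0.057/0.325 = 0.1754.
P(A=2) = 0.133 + 0.096 + 0.162 = 0.391; P(B=2 | A=2) = 0.162/0.391 = 0.4143.
Difference = -0.239.

-0.239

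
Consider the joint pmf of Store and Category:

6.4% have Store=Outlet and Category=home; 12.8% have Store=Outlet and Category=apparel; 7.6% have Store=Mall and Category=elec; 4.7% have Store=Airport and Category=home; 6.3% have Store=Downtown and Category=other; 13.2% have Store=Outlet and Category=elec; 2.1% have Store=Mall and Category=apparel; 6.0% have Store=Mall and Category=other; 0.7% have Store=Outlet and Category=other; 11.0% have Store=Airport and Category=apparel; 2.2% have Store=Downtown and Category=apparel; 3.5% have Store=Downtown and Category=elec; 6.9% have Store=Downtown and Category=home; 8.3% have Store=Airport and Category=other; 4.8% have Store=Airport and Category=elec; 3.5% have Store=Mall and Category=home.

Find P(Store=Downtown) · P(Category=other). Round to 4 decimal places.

0.0403

P(Store=Downtown) = 0.022 + 0.035 + 0.069 + 0.063 = 0.189.
P(Category=other) = 0.063 + 0.060 + 0.083 + 0.007 = 0.213.
Product: 0.189 × 0.213 = 0.0403.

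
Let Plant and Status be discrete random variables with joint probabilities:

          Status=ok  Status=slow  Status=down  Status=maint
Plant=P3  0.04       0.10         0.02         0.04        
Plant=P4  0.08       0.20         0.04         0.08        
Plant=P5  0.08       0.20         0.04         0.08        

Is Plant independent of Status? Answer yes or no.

Every cell satisfies P(Plant,Status) = P(Plant)·P(Status). For instance P(Plant=P3) = 0.20, P(Status=ok) = 0.20, and 0.20×0.20 = 0.04 matches the joint entry. So Plant and Status are independent.

yes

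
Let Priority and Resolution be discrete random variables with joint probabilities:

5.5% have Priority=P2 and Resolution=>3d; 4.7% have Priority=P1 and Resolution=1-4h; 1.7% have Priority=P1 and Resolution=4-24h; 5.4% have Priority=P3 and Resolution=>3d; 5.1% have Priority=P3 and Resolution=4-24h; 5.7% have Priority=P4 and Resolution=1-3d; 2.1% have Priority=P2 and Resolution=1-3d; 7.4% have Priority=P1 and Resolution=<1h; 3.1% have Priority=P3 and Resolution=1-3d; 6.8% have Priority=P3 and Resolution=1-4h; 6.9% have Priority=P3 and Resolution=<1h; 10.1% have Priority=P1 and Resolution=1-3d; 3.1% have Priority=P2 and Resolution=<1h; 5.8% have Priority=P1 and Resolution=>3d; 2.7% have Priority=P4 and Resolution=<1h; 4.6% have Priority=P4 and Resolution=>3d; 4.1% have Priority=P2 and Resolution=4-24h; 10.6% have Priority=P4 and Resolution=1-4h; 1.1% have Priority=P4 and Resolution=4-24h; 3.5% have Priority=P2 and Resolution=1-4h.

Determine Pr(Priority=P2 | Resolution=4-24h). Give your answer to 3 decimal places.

0.342

P(Resolution=4-24h) = 0.017 + 0.041 + 0.051 + 0.011 = 0.120.
P(Priority=P2 | Resolution=4-24h) = 0.041/0.120 = 0.342.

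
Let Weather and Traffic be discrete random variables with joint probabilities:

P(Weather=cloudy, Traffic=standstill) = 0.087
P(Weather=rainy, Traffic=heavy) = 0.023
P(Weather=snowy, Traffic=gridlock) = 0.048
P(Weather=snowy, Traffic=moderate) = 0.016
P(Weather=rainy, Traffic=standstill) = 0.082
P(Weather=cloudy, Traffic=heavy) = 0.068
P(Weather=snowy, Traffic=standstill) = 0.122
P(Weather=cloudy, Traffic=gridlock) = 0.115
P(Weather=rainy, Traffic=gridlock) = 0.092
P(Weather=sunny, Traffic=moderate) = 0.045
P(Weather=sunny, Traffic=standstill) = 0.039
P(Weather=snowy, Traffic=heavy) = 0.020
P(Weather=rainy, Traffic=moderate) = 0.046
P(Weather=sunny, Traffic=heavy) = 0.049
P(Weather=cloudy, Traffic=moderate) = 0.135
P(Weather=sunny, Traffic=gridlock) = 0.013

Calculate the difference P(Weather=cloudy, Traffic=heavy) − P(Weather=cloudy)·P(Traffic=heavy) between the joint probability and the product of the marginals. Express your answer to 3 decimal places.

P(Weather=cloudy) = 0.135 + 0.068 + 0.115 + 0.087 = 0.405.
P(Traffic=heavy) = 0.049 + 0.068 + 0.023 + 0.020 = 0.160.
P(Weather=cloudy, Traffic=heavy) − P(Weather=cloudy)P(Traffic=heavy) = 0.068 − 0.405×0.160 = 0.003.

0.003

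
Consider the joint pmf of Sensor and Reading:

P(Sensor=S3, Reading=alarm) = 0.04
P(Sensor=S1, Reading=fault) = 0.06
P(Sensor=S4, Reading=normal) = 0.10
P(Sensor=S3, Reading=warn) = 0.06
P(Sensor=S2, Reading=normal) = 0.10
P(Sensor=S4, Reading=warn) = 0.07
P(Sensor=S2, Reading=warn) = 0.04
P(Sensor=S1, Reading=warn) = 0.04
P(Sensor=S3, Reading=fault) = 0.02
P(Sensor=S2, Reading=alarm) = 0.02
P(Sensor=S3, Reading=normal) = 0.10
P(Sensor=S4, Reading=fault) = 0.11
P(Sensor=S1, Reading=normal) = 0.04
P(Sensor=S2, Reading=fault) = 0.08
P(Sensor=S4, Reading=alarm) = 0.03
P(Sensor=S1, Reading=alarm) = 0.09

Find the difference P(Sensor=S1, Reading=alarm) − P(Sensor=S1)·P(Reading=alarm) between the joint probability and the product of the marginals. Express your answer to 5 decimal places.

P(Sensor=S1) = 0.04 + 0.04 + 0.09 + 0.06 = 0.23.
P(Reading=alarm) = 0.09 + 0.02 + 0.04 + 0.03 = 0.18.
P(Sensor=S1, Reading=alarm) − P(Sensor=S1)P(Reading=alarm) = 0.09 − 0.23×0.18 = 0.04860.

0.04860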